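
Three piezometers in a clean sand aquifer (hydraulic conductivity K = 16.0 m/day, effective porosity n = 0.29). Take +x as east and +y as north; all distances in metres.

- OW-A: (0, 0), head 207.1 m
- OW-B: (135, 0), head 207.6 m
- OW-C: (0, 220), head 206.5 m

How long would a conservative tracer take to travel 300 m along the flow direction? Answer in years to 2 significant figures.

∂h/∂x = (207.6 − 207.1) / (135 − 0) = +0.003704
∂h/∂y = (206.5 − 207.1) / (220 − 0) = -0.002727
|∇h| = √(0.003704² + -0.002727²) = 0.0046
Seepage velocity v = K·i/n = 16.0 × 0.0046 / 0.29 = 0.2538 m/day.
t = 300 / 0.2538 = 1182 days = 3.24 years.

3.2 years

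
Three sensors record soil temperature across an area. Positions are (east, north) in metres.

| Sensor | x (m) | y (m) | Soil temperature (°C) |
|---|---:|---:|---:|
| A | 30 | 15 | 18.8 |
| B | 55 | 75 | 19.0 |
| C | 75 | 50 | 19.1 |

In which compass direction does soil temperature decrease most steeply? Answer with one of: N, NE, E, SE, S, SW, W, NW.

Three-point gradient (reference A): Δ to B = (25, 60, +0.2), Δ to C = (45, 35, +0.3).
∂T/∂x = +0.006027, ∂T/∂y = +0.0008219 (det = -1825).
Steepest decrease is along −∇f = (-0.006027 E, -0.0008219 N) → west.

W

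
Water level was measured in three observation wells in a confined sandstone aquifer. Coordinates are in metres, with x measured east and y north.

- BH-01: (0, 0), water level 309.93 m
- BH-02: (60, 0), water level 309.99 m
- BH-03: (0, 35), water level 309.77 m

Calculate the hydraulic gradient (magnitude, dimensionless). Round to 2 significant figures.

∂h/∂x = (309.99 − 309.93) / (60 − 0) = +0.001000
∂h/∂y = (309.77 − 309.93) / (35 − 0) = -0.004571
|∇h| = √(0.001000² + -0.004571²) = 0.004679

0.0047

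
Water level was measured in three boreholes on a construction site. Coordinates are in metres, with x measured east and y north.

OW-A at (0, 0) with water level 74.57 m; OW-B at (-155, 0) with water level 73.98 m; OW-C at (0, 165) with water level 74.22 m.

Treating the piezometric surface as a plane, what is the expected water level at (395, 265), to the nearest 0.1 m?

∂h/∂x = (73.98 − 74.57) / (-155 − 0) = +0.003806
∂h/∂y = (74.22 − 74.57) / (165 − 0) = -0.002121
h(395, 265) = 74.57 + (+0.003806)·(395) + (-0.002121)·(265) = 74.57 +1.504 -0.562 = 75.511 m.

75.5 m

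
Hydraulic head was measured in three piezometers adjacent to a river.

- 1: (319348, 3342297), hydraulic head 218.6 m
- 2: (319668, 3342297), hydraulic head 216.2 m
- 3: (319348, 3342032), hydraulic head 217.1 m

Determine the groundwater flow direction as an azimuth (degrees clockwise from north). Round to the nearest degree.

∂h/∂x = (216.2 − 218.6) / (319668 − 319348) = -0.007500
∂h/∂y = (217.1 − 218.6) / (3342032 − 3342297) = +0.005660
Flow direction (−∇h) has components (+0.007500 E, -0.005660 N).
Azimuth = atan2(E, N) = atan2(+0.007500, -0.005660) = 127.0° ≈ 127°.

127°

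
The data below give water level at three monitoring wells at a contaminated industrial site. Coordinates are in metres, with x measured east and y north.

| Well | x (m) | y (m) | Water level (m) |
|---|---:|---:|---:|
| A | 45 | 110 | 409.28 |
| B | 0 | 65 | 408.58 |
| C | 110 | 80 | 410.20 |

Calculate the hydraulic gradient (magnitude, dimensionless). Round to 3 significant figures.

0.0146

With h = a·x + b·y + c and A as origin, the differences give:
  (-45)·a + (-45)·b = -0.70
  65·a + (-30)·b = +0.92
Eliminate b (×(-30) and ×(-45), subtract): 4275·a = 62.400 → a = ∂h/∂x = +0.01460
Back-substitute: b = ∂h/∂y = +0.0009591.
|∇h| = √(0.01460² + 0.0009591²) = 0.01463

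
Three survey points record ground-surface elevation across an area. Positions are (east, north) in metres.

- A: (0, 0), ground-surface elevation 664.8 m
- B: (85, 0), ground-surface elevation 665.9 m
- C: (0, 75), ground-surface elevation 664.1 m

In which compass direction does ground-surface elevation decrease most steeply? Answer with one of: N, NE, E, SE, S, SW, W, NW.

∂z/∂x = (665.9 − 664.8) / (85 − 0) = +0.01294
∂z/∂y = (664.1 − 664.8) / (75 − 0) = -0.009333
Steepest decrease is along −∇f = (-0.01294 E, +0.009333 N) → northwest.

NW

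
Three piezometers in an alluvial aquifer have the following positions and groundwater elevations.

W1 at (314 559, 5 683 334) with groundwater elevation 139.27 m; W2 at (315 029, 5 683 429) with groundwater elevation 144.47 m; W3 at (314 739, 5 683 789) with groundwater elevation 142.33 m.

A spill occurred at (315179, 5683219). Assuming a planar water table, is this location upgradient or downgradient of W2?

With h = a·x + b·y + c and W1 as origin, the differences give:
  470·a + 95·b = +5.20
  180·a + 455·b = +3.06
Eliminate b (×455 and ×95, subtract): 196750·a = 2075.300 → a = ∂h/∂x = +0.01055
Back-substitute: b = ∂h/∂y = +0.002552.
Head at (315179, 5683219) = 139.27 + (+0.01055)·(620) + (+0.002552)·(-115) = 145.52 m.
That is higher than the 144.47 m at W2, so the point is upgradient.

upgradient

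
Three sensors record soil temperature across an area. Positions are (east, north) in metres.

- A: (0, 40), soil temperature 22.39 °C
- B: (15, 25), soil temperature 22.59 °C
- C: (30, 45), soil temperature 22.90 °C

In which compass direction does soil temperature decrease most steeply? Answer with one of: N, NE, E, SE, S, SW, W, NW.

W

Taking A as reference: B−A = (15, -15, +0.20); C−A = (30, 5, +0.51).
Determinant of the coordinate differences = 15·5 − 30·(-15) = 525.
∂T/∂x = [(+0.20)·5 − (+0.51)·(-15)] / 525 = +0.01648
∂T/∂y = [15·(+0.51) − 30·(+0.20)] / 525 = +0.003143
Steepest decrease is along −∇f = (-0.01648 E, -0.003143 N) → west.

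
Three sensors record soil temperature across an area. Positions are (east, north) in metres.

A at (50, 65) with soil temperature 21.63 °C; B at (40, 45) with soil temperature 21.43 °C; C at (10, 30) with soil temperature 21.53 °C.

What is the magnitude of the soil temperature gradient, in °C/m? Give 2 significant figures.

0.019 °C/m

With T = a·x + b·y + c and A as origin, the differences give:
  (-10)·a + (-20)·b = -0.20
  (-40)·a + (-35)·b = -0.10
Eliminate b (×(-35) and ×(-20), subtract): -450·a = 5.000 → a = ∂T/∂x = -0.01111
Back-substitute: b = ∂T/∂y = +0.01556.
|∇f| = √(-0.01111² + 0.01556²) = 0.01912 °C/m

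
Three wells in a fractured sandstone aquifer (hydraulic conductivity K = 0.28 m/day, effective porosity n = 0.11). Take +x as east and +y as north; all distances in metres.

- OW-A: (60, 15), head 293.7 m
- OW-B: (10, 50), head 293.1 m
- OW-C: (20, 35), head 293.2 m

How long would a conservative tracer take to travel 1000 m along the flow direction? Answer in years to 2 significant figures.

Taking OW-A as reference: OW-B−OW-A = (-50, 35, -0.6); OW-C−OW-A = (-40, 20, -0.5).
Determinant of the coordinate differences = (-50)·20 − (-40)·35 = 400.
∂h/∂x = [(-0.6)·20 − (-0.5)·35] / 400 = +0.01375
∂h/∂y = [(-50)·(-0.5) − (-40)·(-0.6)] / 400 = +0.002500
|∇h| = √(0.01375² + 0.002500²) = 0.01398
Seepage velocity v = K·i/n = 0.28 × 0.01398 / 0.11 = 0.03559 m/day.
t = 1000 / 0.03559 = 2.81e+04 days = 76.9 years.

77 years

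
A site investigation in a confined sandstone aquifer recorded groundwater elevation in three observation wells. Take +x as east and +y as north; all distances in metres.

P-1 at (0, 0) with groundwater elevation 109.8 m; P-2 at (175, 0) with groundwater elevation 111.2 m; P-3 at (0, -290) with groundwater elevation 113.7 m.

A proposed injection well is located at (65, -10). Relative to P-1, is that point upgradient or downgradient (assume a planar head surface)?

∂h/∂x = (111.2 − 109.8) / (175 − 0) = +0.008000
∂h/∂y = (113.7 − 109.8) / (-290 − 0) = -0.01345
Head at (65, -10) = 109.8 + (+0.008000)·(65) + (-0.01345)·(-10) = 110.45 m.
That is higher than the 109.8 m at P-1, so the point is upgradient.

upgradient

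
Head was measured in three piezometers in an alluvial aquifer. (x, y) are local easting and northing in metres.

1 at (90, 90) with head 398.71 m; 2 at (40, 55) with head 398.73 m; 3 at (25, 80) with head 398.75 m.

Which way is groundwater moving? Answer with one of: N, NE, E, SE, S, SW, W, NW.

Taking 1 as reference: 2−1 = (-50, -35, +0.02); 3−1 = (-65, -10, +0.04).
Solve a·Δx + b·Δy = Δh: det = (-50)·(-10) − (-65)·(-35) = -1775.
∂h/∂x = [(+0.02)·(-10) − (+0.04)·(-35)] / -1775 = -0.0006761
∂h/∂y = [(-50)·(+0.04) − (-65)·(+0.02)] / -1775 = +0.0003944
Flow = −∇h = (+0.0006761 east, -0.0003944 north), which points southeast.

SE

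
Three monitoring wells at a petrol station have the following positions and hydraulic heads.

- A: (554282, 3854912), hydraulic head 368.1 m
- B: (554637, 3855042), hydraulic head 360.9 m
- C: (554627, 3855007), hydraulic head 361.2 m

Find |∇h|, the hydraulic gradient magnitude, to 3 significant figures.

0.0194

Taking A as reference: B−A = (355, 130, -7.2); C−A = (345, 95, -6.9).
Solve a·Δx + b·Δy = Δh: det = 355·95 − 345·130 = -11125.
∂h/∂x = [(-7.2)·95 − (-6.9)·130] / -11125 = -0.01915
∂h/∂y = [355·(-6.9) − 345·(-7.2)] / -11125 = -0.003101
|∇h| = √(-0.01915² + -0.003101²) = 0.0194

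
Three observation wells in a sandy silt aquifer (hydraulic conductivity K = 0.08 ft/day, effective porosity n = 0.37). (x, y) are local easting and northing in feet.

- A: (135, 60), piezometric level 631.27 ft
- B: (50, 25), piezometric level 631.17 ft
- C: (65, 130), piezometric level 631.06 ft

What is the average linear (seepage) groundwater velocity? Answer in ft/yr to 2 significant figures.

With h = a·x + b·y + c and A as origin, the differences give:
  (-85)·a + (-35)·b = -0.10
  (-70)·a + 70·b = -0.21
Eliminate b (×70 and ×(-35), subtract): -8400·a = -14.350 → a = ∂h/∂x = +0.001708
Back-substitute: b = ∂h/∂y = -0.001292.
|∇h| = √(0.001708² + -0.001292²) = 0.002142
Seepage velocity v = K·i/n = 0.08 × 0.002142 / 0.37 = 0.0004631 ft/day = 0.1691 ft/yr.

0.17 ft/yr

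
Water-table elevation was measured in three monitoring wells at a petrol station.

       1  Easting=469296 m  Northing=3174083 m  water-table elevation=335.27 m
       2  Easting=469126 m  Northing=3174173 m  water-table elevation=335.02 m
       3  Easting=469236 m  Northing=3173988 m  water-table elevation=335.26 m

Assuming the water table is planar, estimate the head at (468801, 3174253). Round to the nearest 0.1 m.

Taking 1 as reference: 2−1 = (-170, 90, -0.25); 3−1 = (-60, -95, -0.01).
Determinant of the coordinate differences = (-170)·(-95) − (-60)·90 = 21550.
∂h/∂x = [(-0.25)·(-95) − (-0.01)·90] / 21550 = +0.001144
∂h/∂y = [(-170)·(-0.01) − (-60)·(-0.25)] / 21550 = -0.0006172
h(468801, 3174253) = 335.27 + (+0.001144)·(-495) + (-0.0006172)·(170) = 335.27 -0.566 -0.105 = 334.599 m.

334.6 m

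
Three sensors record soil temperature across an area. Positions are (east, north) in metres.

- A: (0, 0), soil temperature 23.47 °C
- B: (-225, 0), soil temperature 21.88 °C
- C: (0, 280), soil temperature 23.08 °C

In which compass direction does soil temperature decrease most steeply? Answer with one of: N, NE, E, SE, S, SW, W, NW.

∂T/∂x = (21.88 − 23.47) / (-225 − 0) = +0.007067
∂T/∂y = (23.08 − 23.47) / (280 − 0) = -0.001393
Steepest decrease is along −∇f = (-0.007067 E, +0.001393 N) → west.

W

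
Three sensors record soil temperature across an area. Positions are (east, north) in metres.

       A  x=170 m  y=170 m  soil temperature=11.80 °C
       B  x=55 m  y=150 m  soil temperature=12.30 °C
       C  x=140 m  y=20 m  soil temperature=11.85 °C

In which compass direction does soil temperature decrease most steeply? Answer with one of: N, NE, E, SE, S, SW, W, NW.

E

Taking A as reference: B−A = (-115, -20, +0.50); C−A = (-30, -150, +0.05).
Solve a·Δx + b·Δy = ΔT: det = (-115)·(-150) − (-30)·(-20) = 16650.
∂T/∂x = [(+0.50)·(-150) − (+0.05)·(-20)] / 16650 = -0.004444
∂T/∂y = [(-115)·(+0.05) − (-30)·(+0.50)] / 16650 = +0.0005556
Steepest decrease is along −∇f = (+0.004444 E, -0.0005556 N) → east.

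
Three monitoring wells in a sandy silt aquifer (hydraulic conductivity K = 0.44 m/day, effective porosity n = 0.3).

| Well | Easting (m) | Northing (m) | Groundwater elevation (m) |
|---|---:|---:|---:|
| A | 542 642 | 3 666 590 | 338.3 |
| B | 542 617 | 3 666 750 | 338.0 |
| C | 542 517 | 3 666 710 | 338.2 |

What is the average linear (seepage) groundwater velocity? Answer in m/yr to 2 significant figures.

Differences from A: to B (Δx, Δy, Δh) = (-25, 160, -0.3); to C = (-125, 120, -0.1).
Determinant of the coordinate differences = (-25)·120 − (-125)·160 = 17000.
∂h/∂x = [(-0.3)·120 − (-0.1)·160] / 17000 = -0.001176
∂h/∂y = [(-25)·(-0.1) − (-125)·(-0.3)] / 17000 = -0.002059
|∇h| = √(-0.001176² + -0.002059²) = 0.002371
Seepage velocity v = K·i/n = 0.44 × 0.002371 / 0.3 = 0.003477 m/day = 1.27 m/yr.

1.3 m/yr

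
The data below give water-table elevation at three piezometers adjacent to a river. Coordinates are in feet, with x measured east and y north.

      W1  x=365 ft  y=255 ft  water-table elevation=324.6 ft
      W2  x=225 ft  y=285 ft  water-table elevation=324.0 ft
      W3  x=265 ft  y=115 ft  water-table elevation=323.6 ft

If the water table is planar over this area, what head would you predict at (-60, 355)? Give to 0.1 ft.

322.8 ft

Three-point gradient (reference W1): Δ to W2 = (-140, 30, -0.6), Δ to W3 = (-100, -140, -1.0).
∂h/∂x = +0.005044, ∂h/∂y = +0.003540 (det = 22600).
h(-60, 355) = 324.6 + (+0.005044)·(-425) + (+0.003540)·(100) = 324.6 -2.144 +0.354 = 322.810 ft.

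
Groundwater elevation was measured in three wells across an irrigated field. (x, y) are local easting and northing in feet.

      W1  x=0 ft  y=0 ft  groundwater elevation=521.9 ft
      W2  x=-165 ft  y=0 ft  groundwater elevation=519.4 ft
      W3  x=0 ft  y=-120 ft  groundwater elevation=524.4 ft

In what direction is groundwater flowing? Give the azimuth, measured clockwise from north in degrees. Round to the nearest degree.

324°

∂h/∂x = (519.4 − 521.9) / (-165 − 0) = +0.01515
∂h/∂y = (524.4 − 521.9) / (-120 − 0) = -0.02083
Flow direction (−∇h) has components (-0.01515 E, +0.02083 N).
Azimuth = atan2(E, N) = atan2(-0.01515, +0.02083) = 324.0° ≈ 324°.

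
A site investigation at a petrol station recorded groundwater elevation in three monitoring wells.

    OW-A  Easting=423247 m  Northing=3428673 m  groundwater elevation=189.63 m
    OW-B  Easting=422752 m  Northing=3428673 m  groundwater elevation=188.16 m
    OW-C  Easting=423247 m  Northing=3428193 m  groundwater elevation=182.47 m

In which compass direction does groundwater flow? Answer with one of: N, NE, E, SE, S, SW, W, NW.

∂h/∂x = (188.16 − 189.63) / (422752 − 423247) = +0.002970
∂h/∂y = (182.47 − 189.63) / (3428193 − 3428673) = +0.01492
Flow = −∇h = (-0.002970 east, -0.01492 north), which points south.

S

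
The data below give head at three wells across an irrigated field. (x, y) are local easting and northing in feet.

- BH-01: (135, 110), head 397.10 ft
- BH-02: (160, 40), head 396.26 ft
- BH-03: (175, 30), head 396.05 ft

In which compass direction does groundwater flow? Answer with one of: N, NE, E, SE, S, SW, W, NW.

SE

With h = a·x + b·y + c and BH-01 as origin, the differences give:
  25·a + (-70)·b = -0.84
  40·a + (-80)·b = -1.05
Eliminate b (×(-80) and ×(-70), subtract): 800·a = -6.300 → a = ∂h/∂x = -0.007875
Back-substitute: b = ∂h/∂y = +0.009188.
Flow = −∇h = (+0.007875 east, -0.009188 north), which points southeast.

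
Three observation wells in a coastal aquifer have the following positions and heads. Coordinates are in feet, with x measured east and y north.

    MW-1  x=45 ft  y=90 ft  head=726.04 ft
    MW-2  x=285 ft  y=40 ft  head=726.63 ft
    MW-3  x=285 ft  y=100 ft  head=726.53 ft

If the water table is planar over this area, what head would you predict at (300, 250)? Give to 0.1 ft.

With h = a·x + b·y + c and MW-1 as origin, the differences give:
  240·a + (-50)·b = +0.59
  240·a + 10·b = +0.49
Eliminate b (×10 and ×(-50), subtract): 14400·a = 30.400 → a = ∂h/∂x = +0.002111
Back-substitute: b = ∂h/∂y = -0.001667.
h(300, 250) = 726.04 + (+0.002111)·(255) + (-0.001667)·(160) = 726.04 +0.538 -0.267 = 726.312 ft.

726.3 ft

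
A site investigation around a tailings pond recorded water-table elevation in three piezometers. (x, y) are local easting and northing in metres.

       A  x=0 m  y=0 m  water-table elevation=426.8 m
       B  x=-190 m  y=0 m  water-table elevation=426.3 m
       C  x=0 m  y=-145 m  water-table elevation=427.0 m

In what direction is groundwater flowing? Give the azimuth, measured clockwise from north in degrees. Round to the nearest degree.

298°

∂h/∂x = (426.3 − 426.8) / (-190 − 0) = +0.002632
∂h/∂y = (427.0 − 426.8) / (-145 − 0) = -0.001379
Flow direction (−∇h) has components (-0.002632 E, +0.001379 N).
Azimuth = atan2(E, N) = atan2(-0.002632, +0.001379) = 297.7° ≈ 298°.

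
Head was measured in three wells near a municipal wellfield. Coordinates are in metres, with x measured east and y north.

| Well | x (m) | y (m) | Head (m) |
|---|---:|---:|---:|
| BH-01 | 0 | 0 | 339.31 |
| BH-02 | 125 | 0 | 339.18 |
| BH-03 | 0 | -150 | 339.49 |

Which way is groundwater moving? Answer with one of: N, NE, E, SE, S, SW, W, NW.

NE

∂h/∂x = (339.18 − 339.31) / (125 − 0) = -0.001040
∂h/∂y = (339.49 − 339.31) / (-150 − 0) = -0.001200
Flow = −∇h = (+0.001040 east, +0.001200 north), which points northeast.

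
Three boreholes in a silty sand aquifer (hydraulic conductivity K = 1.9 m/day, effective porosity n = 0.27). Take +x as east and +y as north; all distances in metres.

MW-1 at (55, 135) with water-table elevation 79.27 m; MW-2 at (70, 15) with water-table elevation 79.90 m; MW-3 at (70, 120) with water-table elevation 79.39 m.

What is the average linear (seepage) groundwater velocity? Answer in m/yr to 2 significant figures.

15 m/yr

With h = a·x + b·y + c and MW-1 as origin, the differences give:
  15·a + (-120)·b = +0.63
  15·a + (-15)·b = +0.12
Eliminate b (×(-15) and ×(-120), subtract): 1575·a = 4.950 → a = ∂h/∂x = +0.003143
Back-substitute: b = ∂h/∂y = -0.004857.
|∇h| = √(0.003143² + -0.004857²) = 0.005785
Seepage velocity v = K·i/n = 1.9 × 0.005785 / 0.27 = 0.04071 m/day = 14.87 m/yr.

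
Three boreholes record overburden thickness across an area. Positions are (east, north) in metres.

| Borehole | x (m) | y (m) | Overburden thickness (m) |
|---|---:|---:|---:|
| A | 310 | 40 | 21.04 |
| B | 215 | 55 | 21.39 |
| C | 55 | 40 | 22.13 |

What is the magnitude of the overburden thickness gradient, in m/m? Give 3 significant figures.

With d = a·x + b·y + c and A as origin, the differences give:
  (-95)·a + 15·b = +0.35
  (-255)·a + 0·b = +1.09
Eliminate b (×0 and ×15, subtract): 3825·a = -16.350 → a = ∂d/∂x = -0.004275
Back-substitute: b = ∂d/∂y = -0.003739.
|∇f| = √(-0.004275² + -0.003739²) = 0.005679 m/m

0.00568 m/m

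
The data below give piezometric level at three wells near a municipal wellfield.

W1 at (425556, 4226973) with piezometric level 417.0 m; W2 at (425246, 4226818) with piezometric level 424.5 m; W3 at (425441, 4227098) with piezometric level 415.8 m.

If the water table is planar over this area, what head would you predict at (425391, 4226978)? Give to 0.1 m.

419.1 m

Differences from W1: to W2 (Δx, Δy, Δh) = (-310, -155, +7.5); to W3 = (-115, 125, -1.2).
Solve a·Δx + b·Δy = Δh: det = (-310)·125 − (-115)·(-155) = -56575.
∂h/∂x = [(+7.5)·125 − (-1.2)·(-155)] / -56575 = -0.01328
∂h/∂y = [(-310)·(-1.2) − (-115)·(+7.5)] / -56575 = -0.02182
h(425391, 4226978) = 417.0 + (-0.01328)·(-165) + (-0.02182)·(5) = 417.0 +2.192 -0.109 = 419.083 m.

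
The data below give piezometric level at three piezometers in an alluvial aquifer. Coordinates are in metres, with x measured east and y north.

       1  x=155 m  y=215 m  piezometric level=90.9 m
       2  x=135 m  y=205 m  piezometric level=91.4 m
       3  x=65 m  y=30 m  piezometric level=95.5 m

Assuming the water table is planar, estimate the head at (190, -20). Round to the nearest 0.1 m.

94.3 m

Three-point gradient (reference 1): Δ to 2 = (-20, -10, +0.5), Δ to 3 = (-90, -185, +4.6).
∂h/∂x = -0.01661, ∂h/∂y = -0.01679 (det = 2800).
h(190, -20) = 90.9 + (-0.01661)·(35) + (-0.01679)·(-235) = 90.9 -0.581 +3.945 = 94.263 m.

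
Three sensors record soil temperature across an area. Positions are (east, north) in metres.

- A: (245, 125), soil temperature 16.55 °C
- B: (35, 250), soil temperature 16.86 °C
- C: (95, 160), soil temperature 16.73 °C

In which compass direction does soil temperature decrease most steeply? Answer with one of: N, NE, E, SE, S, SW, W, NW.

SE

Differences from A: to B (Δx, Δy, Δh) = (-210, 125, +0.31); to C = (-150, 35, +0.18).
Solve a·Δx + b·Δy = ΔT: det = (-210)·35 − (-150)·125 = 11400.
∂T/∂x = [(+0.31)·35 − (+0.18)·125] / 11400 = -0.001022
∂T/∂y = [(-210)·(+0.18) − (-150)·(+0.31)] / 11400 = +0.0007632
Steepest decrease is along −∇f = (+0.001022 E, -0.0007632 N) → southeast.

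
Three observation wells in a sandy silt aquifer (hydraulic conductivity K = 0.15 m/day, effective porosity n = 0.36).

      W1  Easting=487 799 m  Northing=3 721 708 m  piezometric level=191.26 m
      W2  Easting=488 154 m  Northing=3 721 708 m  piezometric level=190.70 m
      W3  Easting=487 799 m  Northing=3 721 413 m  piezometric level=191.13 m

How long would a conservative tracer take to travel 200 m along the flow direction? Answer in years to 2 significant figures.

800 years

∂h/∂x = (190.70 − 191.26) / (488154 − 487799) = -0.001577
∂h/∂y = (191.13 − 191.26) / (3721413 − 3721708) = +0.0004407
|∇h| = √(-0.001577² + 0.0004407²) = 0.001637
Seepage velocity v = K·i/n = 0.15 × 0.001637 / 0.36 = 0.0006821 m/day.
t = 200 / 0.0006821 = 2.932e+05 days = 803 years.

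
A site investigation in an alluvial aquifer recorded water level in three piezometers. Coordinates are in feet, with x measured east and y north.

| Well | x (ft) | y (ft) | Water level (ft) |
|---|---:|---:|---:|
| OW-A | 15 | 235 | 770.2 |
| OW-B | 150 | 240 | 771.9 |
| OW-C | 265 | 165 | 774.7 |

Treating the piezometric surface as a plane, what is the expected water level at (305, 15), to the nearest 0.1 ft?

777.8 ft

With h = a·x + b·y + c and OW-A as origin, the differences give:
  135·a + 5·b = +1.7
  250·a + (-70)·b = +4.5
Eliminate b (×(-70) and ×5, subtract): -10700·a = -141.50 → a = ∂h/∂x = +0.01322
Back-substitute: b = ∂h/∂y = -0.01706.
h(305, 15) = 770.2 + (+0.01322)·(290) + (-0.01706)·(-220) = 770.2 +3.835 +3.752 = 777.787 ft.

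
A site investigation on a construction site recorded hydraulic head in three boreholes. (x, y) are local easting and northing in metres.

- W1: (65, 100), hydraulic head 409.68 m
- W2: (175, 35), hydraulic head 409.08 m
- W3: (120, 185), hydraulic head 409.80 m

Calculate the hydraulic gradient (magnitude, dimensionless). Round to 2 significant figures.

0.0049

Differences from W1: to W2 (Δx, Δy, Δh) = (110, -65, -0.60); to W3 = (55, 85, +0.12).
Determinant of the coordinate differences = 110·85 − 55·(-65) = 12925.
∂h/∂x = [(-0.60)·85 − (+0.12)·(-65)] / 12925 = -0.003342
∂h/∂y = [110·(+0.12) − 55·(-0.60)] / 12925 = +0.003574
|∇h| = √(-0.003342² + 0.003574²) = 0.004893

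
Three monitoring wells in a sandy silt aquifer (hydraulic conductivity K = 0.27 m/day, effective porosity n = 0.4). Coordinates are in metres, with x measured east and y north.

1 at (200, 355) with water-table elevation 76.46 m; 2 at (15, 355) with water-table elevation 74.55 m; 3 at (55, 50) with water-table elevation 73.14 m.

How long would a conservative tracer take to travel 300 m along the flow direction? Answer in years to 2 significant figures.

100 years

Differences from 1: to 2 (Δx, Δy, Δh) = (-185, 0, -1.91); to 3 = (-145, -305, -3.32).
Solve a·Δx + b·Δy = Δh: det = (-185)·(-305) − (-145)·0 = 56425.
∂h/∂x = [(-1.91)·(-305) − (-3.32)·0] / 56425 = +0.01032
∂h/∂y = [(-185)·(-3.32) − (-145)·(-1.91)] / 56425 = +0.005977
|∇h| = √(0.01032² + 0.005977²) = 0.01193
Seepage velocity v = K·i/n = 0.27 × 0.01193 / 0.4 = 0.008053 m/day.
t = 300 / 0.008053 = 3.725e+04 days = 102 years.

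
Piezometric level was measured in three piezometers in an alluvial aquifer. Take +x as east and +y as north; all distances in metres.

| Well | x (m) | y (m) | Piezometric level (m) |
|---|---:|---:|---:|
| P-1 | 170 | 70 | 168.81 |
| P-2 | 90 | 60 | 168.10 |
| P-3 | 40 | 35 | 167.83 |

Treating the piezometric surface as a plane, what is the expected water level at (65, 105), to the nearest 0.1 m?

167.4 m

Three-point gradient (reference P-1): Δ to P-2 = (-80, -10, -0.71), Δ to P-3 = (-130, -35, -0.98).
∂h/∂x = +0.01003, ∂h/∂y = -0.009267 (det = 1500).
h(65, 105) = 168.81 + (+0.01003)·(-105) + (-0.009267)·(35) = 168.81 -1.054 -0.324 = 167.432 m.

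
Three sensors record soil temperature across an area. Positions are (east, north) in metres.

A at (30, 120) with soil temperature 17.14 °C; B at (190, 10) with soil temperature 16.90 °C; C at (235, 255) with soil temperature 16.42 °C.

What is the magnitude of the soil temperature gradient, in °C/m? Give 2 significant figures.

0.0029 °C/m

Differences from A: to B (Δx, Δy, Δh) = (160, -110, -0.24); to C = (205, 135, -0.72).
Solve a·Δx + b·Δy = ΔT: det = 160·135 − 205·(-110) = 44150.
∂T/∂x = [(-0.24)·135 − (-0.72)·(-110)] / 44150 = -0.002528
∂T/∂y = [160·(-0.72) − 205·(-0.24)] / 44150 = -0.001495
|∇f| = √(-0.002528² + -0.001495²) = 0.002937 °C/m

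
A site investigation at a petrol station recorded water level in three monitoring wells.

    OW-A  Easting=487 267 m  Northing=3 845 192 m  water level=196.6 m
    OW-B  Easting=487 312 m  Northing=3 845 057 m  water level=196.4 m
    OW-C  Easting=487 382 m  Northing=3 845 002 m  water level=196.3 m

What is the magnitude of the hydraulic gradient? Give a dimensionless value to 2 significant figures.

0.0014

Differences from OW-A: to OW-B (Δx, Δy, Δh) = (45, -135, -0.2); to OW-C = (115, -190, -0.3).
Determinant of the coordinate differences = 45·(-190) − 115·(-135) = 6975.
∂h/∂x = [(-0.2)·(-190) − (-0.3)·(-135)] / 6975 = -0.0003584
∂h/∂y = [45·(-0.3) − 115·(-0.2)] / 6975 = +0.001362
|∇h| = √(-0.0003584² + 0.001362²) = 0.001408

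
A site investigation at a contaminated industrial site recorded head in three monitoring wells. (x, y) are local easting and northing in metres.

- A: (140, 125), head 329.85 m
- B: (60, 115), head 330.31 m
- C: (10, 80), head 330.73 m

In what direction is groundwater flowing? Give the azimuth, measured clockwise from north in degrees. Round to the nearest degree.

048°

Three-point gradient (reference A): Δ to B = (-80, -10, +0.46), Δ to C = (-130, -45, +0.88).
∂h/∂x = -0.005174, ∂h/∂y = -0.004609 (det = 2300).
Flow direction (−∇h) has components (+0.005174 E, +0.004609 N).
Azimuth = atan2(E, N) = atan2(+0.005174, +0.004609) = 48.3° ≈ 048°.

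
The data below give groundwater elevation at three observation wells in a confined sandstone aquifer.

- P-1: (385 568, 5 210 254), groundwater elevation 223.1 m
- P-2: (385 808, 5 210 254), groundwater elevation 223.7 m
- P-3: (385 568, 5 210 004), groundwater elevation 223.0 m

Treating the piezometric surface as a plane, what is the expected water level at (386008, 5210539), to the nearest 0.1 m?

∂h/∂x = (223.7 − 223.1) / (385808 − 385568) = +0.002500
∂h/∂y = (223.0 − 223.1) / (5210004 − 5210254) = +0.0004000
h(386008, 5210539) = 223.1 + (+0.002500)·(440) + (+0.0004000)·(285) = 223.1 +1.100 +0.114 = 224.314 m.

224.3 m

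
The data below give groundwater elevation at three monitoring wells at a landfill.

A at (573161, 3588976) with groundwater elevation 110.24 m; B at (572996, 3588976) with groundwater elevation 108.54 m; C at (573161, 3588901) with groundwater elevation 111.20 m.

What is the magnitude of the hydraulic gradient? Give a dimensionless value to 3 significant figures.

0.0164

∂h/∂x = (108.54 − 110.24) / (572996 − 573161) = +0.01030
∂h/∂y = (111.20 − 110.24) / (3588901 − 3588976) = -0.01280
|∇h| = √(0.01030² + -0.01280²) = 0.01643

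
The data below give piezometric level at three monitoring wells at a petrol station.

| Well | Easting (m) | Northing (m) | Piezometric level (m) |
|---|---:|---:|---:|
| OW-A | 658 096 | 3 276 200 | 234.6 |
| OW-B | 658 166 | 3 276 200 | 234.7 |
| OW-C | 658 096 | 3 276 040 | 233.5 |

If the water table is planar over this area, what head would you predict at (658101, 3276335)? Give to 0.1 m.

∂h/∂x = (234.7 − 234.6) / (658166 − 658096) = +0.001429
∂h/∂y = (233.5 − 234.6) / (3276040 − 3276200) = +0.006875
h(658101, 3276335) = 234.6 + (+0.001429)·(5) + (+0.006875)·(135) = 234.6 +0.007 +0.928 = 235.535 m.

235.5 m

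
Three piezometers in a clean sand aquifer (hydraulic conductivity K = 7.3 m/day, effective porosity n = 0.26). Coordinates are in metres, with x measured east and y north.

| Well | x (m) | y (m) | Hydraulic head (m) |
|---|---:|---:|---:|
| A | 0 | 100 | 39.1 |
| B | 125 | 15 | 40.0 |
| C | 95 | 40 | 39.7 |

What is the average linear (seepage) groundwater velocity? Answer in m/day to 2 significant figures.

0.53 m/day

Taking A as reference: B−A = (125, -85, +0.9); C−A = (95, -60, +0.6).
Determinant of the coordinate differences = 125·(-60) − 95·(-85) = 575.
∂h/∂x = [(+0.9)·(-60) − (+0.6)·(-85)] / 575 = -0.005217
∂h/∂y = [125·(+0.6) − 95·(+0.9)] / 575 = -0.01826
|∇h| = √(-0.005217² + -0.01826²) = 0.01899
Seepage velocity v = K·i/n = 7.3 × 0.01899 / 0.26 = 0.5332 m/day.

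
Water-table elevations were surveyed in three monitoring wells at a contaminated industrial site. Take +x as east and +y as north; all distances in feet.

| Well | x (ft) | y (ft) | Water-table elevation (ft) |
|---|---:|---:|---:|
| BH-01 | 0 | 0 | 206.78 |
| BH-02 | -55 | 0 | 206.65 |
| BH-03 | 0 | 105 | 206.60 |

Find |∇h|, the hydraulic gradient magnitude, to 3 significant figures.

∂h/∂x = (206.65 − 206.78) / (-55 − 0) = +0.002364
∂h/∂y = (206.60 − 206.78) / (105 − 0) = -0.001714
|∇h| = √(0.002364² + -0.001714²) = 0.00292

0.00292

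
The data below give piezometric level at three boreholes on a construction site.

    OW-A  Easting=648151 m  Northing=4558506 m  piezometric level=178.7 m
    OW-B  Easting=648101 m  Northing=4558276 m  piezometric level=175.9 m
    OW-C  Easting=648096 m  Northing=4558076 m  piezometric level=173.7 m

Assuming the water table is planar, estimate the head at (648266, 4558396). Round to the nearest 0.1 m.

178.2 m

Three-point gradient (reference OW-A): Δ to OW-B = (-50, -230, -2.8), Δ to OW-C = (-55, -430, -5.0).
∂h/∂x = +0.006102, ∂h/∂y = +0.01085 (det = 8850).
h(648266, 4558396) = 178.7 + (+0.006102)·(115) + (+0.01085)·(-110) = 178.7 +0.702 -1.193 = 178.208 m.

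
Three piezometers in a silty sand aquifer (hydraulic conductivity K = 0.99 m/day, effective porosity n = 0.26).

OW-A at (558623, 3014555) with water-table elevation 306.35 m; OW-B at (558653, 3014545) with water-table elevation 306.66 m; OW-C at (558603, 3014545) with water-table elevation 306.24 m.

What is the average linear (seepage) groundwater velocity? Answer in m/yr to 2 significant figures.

Differences from OW-A: to OW-B (Δx, Δy, Δh) = (30, -10, +0.31); to OW-C = (-20, -10, -0.11).
Determinant of the coordinate differences = 30·(-10) − (-20)·(-10) = -500.
∂h/∂x = [(+0.31)·(-10) − (-0.11)·(-10)] / -500 = +0.008400
∂h/∂y = [30·(-0.11) − (-20)·(+0.31)] / -500 = -0.005800
|∇h| = √(0.008400² + -0.005800²) = 0.01021
Seepage velocity v = K·i/n = 0.99 × 0.01021 / 0.26 = 0.03888 m/day = 14.2 m/yr.

14 m/yr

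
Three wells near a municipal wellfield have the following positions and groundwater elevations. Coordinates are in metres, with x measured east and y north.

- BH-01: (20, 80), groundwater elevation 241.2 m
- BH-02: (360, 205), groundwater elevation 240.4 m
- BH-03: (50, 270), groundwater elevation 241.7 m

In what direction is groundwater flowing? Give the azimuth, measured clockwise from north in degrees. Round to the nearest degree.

Differences from BH-01: to BH-02 (Δx, Δy, Δh) = (340, 125, -0.8); to BH-03 = (30, 190, +0.5).
Solve a·Δx + b·Δy = Δh: det = 340·190 − 30·125 = 60850.
∂h/∂x = [(-0.8)·190 − (+0.5)·125] / 60850 = -0.003525
∂h/∂y = [340·(+0.5) − 30·(-0.8)] / 60850 = +0.003188
Flow direction (−∇h) has components (+0.003525 E, -0.003188 N).
Azimuth = atan2(E, N) = atan2(+0.003525, -0.003188) = 132.1° ≈ 132°.

132°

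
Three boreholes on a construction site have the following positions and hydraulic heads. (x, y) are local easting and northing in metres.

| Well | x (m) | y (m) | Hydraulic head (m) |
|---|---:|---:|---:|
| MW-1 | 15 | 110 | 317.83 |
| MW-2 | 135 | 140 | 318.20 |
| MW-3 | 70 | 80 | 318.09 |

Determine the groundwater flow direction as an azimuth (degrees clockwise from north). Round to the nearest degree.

With h = a·x + b·y + c and MW-1 as origin, the differences give:
  120·a + 30·b = +0.37
  55·a + (-30)·b = +0.26
Eliminate b (×(-30) and ×30, subtract): -5250·a = -18.900 → a = ∂h/∂x = +0.003600
Back-substitute: b = ∂h/∂y = -0.002067.
Flow direction (−∇h) has components (-0.003600 E, +0.002067 N).
Azimuth = atan2(E, N) = atan2(-0.003600, +0.002067) = 299.9° ≈ 300°.

300°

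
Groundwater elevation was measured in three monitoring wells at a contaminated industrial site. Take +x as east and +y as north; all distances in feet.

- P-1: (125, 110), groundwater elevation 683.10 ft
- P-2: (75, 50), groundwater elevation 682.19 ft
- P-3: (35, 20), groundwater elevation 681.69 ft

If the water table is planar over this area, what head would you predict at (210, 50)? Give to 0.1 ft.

682.6 ft

With h = a·x + b·y + c and P-1 as origin, the differences give:
  (-50)·a + (-60)·b = -0.91
  (-90)·a + (-90)·b = -1.41
Eliminate b (×(-90) and ×(-60), subtract): -900·a = -2.700 → a = ∂h/∂x = +0.003000
Back-substitute: b = ∂h/∂y = +0.01267.
h(210, 50) = 683.10 + (+0.003000)·(85) + (+0.01267)·(-60) = 683.10 +0.255 -0.760 = 682.595 ft.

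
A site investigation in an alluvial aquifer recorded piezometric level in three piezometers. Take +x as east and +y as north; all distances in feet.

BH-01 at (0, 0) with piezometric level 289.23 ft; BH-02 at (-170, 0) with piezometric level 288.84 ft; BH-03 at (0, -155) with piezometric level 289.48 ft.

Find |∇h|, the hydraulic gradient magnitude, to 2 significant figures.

0.0028

∂h/∂x = (288.84 − 289.23) / (-170 − 0) = +0.002294
∂h/∂y = (289.48 − 289.23) / (-155 − 0) = -0.001613
|∇h| = √(0.002294² + -0.001613²) = 0.002804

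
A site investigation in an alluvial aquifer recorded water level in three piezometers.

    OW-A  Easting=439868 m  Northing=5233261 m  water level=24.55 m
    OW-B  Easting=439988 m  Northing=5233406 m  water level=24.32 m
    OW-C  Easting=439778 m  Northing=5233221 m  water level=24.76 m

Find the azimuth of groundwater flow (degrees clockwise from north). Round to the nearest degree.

102°

Differences from OW-A: to OW-B (Δx, Δy, Δh) = (120, 145, -0.23); to OW-C = (-90, -40, +0.21).
Solve a·Δx + b·Δy = Δh: det = 120·(-40) − (-90)·145 = 8250.
∂h/∂x = [(-0.23)·(-40) − (+0.21)·145] / 8250 = -0.002576
∂h/∂y = [120·(+0.21) − (-90)·(-0.23)] / 8250 = +0.0005455
Flow direction (−∇h) has components (+0.002576 E, -0.0005455 N).
Azimuth = atan2(E, N) = atan2(+0.002576, -0.0005455) = 102.0° ≈ 102°.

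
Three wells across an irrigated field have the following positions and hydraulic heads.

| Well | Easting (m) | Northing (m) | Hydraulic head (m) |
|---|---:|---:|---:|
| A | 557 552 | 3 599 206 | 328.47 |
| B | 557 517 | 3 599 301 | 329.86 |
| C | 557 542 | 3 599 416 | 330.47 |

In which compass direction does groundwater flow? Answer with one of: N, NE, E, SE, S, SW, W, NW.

Differences from A: to B (Δx, Δy, Δh) = (-35, 95, +1.39); to C = (-10, 210, +2.00).
Determinant of the coordinate differences = (-35)·210 − (-10)·95 = -6400.
∂h/∂x = [(+1.39)·210 − (+2.00)·95] / -6400 = -0.01592
∂h/∂y = [(-35)·(+2.00) − (-10)·(+1.39)] / -6400 = +0.008766
Flow = −∇h = (+0.01592 east, -0.008766 north), which points southeast.

SE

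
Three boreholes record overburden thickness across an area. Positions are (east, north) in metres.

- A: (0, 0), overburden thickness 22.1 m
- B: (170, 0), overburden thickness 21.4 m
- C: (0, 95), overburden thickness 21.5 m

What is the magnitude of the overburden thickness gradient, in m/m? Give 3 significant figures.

∂d/∂x = (21.4 − 22.1) / (170 − 0) = -0.004118
∂d/∂y = (21.5 − 22.1) / (95 − 0) = -0.006316
|∇f| = √(-0.004118² + -0.006316²) = 0.00754 m/m

0.00754 m/m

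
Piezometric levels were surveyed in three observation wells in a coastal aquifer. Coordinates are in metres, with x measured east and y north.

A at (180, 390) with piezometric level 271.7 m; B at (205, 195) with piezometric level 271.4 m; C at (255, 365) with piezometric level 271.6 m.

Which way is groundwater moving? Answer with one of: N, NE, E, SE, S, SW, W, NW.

SE

With h = a·x + b·y + c and A as origin, the differences give:
  25·a + (-195)·b = -0.3
  75·a + (-25)·b = -0.1
Eliminate b (×(-25) and ×(-195), subtract): 14000·a = -12.00 → a = ∂h/∂x = -0.0008571
Back-substitute: b = ∂h/∂y = +0.001429.
Flow = −∇h = (+0.0008571 east, -0.001429 north), which points southeast.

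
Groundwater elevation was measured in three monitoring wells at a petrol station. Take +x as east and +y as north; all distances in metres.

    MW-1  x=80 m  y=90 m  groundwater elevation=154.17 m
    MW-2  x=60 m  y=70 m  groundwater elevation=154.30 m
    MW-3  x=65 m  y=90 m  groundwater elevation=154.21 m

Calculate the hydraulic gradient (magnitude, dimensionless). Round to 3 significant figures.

0.00467

Differences from MW-1: to MW-2 (Δx, Δy, Δh) = (-20, -20, +0.13); to MW-3 = (-15, 0, +0.04).
Solve a·Δx + b·Δy = Δh: det = (-20)·0 − (-15)·(-20) = -300.
∂h/∂x = [(+0.13)·0 − (+0.04)·(-20)] / -300 = -0.002667
∂h/∂y = [(-20)·(+0.04) − (-15)·(+0.13)] / -300 = -0.003833
|∇h| = √(-0.002667² + -0.003833²) = 0.00467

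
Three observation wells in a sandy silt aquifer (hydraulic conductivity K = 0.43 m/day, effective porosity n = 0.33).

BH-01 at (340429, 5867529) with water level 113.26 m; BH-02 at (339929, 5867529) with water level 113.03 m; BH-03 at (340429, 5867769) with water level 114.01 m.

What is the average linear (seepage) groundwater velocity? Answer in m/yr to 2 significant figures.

∂h/∂x = (113.03 − 113.26) / (339929 − 340429) = +0.0004600
∂h/∂y = (114.01 − 113.26) / (5867769 − 5867529) = +0.003125
|∇h| = √(0.0004600² + 0.003125²) = 0.003159
Seepage velocity v = K·i/n = 0.43 × 0.003159 / 0.33 = 0.004116 m/day = 1.503 m/yr.

1.5 m/yr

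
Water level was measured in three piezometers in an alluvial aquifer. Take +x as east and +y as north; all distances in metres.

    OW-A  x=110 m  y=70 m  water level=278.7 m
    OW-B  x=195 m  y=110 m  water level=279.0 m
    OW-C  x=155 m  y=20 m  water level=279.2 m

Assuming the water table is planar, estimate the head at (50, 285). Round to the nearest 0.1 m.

Three-point gradient (reference OW-A): Δ to OW-B = (85, 40, +0.3), Δ to OW-C = (45, -50, +0.5).
∂h/∂x = +0.005785, ∂h/∂y = -0.004793 (det = -6050).
h(50, 285) = 278.7 + (+0.005785)·(-60) + (-0.004793)·(215) = 278.7 -0.347 -1.031 = 277.322 m.

277.3 m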